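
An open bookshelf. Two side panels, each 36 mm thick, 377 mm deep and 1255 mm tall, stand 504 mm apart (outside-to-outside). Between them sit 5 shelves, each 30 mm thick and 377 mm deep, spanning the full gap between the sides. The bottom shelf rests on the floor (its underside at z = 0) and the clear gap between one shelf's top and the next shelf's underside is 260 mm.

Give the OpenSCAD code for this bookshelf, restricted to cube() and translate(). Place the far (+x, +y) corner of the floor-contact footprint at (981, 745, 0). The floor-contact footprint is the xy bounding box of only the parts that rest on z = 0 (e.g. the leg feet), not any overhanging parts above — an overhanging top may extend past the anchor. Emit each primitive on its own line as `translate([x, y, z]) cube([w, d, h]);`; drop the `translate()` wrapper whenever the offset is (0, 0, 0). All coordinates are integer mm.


translate([477, 368, 0]) cube([36, 377, 1255]);
translate([945, 368, 0]) cube([36, 377, 1255]);
translate([513, 368, 0]) cube([432, 377, 30]);
translate([513, 368, 290]) cube([432, 377, 30]);
translate([513, 368, 580]) cube([432, 377, 30]);
translate([513, 368, 870]) cube([432, 377, 30]);
translate([513, 368, 1160]) cube([432, 377, 30]);


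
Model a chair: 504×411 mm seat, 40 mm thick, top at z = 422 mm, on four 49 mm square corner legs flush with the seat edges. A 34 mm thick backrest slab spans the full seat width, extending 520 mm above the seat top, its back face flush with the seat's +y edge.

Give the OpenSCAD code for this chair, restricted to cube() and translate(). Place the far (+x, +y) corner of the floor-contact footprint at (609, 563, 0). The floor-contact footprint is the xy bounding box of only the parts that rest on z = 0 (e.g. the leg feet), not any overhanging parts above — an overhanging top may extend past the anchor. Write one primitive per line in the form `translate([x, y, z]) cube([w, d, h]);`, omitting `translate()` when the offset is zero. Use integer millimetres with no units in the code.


translate([105, 152, 382]) cube([504, 411, 40]);
translate([105, 152, 0]) cube([49, 49, 382]);
translate([560, 152, 0]) cube([49, 49, 382]);
translate([105, 514, 0]) cube([49, 49, 382]);
translate([560, 514, 0]) cube([49, 49, 382]);
translate([105, 529, 422]) cube([504, 34, 520]);


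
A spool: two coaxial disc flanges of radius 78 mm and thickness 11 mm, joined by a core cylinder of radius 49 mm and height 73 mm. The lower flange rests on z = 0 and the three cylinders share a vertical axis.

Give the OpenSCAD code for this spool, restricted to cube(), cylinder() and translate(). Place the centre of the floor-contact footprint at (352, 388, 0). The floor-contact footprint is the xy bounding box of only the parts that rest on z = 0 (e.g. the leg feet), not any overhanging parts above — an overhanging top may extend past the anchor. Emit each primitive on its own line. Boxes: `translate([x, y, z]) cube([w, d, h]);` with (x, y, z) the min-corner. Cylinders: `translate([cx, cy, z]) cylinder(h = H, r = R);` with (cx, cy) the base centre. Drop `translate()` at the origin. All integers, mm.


translate([352, 388, 0]) cylinder(h = 11, r = 78);
translate([352, 388, 11]) cylinder(h = 73, r = 49);
translate([352, 388, 84]) cylinder(h = 11, r = 78);


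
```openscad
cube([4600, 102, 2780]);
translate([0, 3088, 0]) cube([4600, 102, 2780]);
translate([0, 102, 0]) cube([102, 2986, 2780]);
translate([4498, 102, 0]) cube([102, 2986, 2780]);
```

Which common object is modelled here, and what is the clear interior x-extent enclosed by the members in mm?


A house (or room) frame. The interior width is 4396 mm.

Four 2780 mm walls enclosing a rectangle with no floor or roof — a room or house frame. Outside width is 4600 mm and wall thickness is 102 mm, so the interior width is 4600 − 2 × 102 = 4396 mm.


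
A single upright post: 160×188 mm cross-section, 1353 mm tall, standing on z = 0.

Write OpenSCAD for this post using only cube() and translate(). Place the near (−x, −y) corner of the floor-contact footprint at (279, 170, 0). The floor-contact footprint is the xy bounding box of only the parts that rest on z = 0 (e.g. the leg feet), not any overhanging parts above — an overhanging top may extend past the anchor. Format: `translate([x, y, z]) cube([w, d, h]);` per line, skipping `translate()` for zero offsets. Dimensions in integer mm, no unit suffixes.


translate([279, 170, 0]) cube([160, 188, 1353]);


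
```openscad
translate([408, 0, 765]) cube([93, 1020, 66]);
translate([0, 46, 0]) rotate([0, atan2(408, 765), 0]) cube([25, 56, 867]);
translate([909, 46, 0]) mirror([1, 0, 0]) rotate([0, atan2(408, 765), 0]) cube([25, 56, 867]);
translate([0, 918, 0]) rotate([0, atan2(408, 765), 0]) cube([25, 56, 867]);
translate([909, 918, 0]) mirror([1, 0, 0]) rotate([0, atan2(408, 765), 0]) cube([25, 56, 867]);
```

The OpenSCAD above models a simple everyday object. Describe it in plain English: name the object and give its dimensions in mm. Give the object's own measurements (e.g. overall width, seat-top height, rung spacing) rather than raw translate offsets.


A sawhorse. A 93×1020×66 mm beam (x, y, z) sits on two A-frame leg pairs. Each pair is two raked legs of 25×56 mm section (56 mm along y) splaying symmetrically in x. Each leg rises 765 mm vertically over 408 mm of horizontal reach and is 867 mm long along its own axis. Every leg's outer bottom edge rests on the floor and its outer top edge meets a bottom edge of the beam — the left legs (tilting toward +x) meet the beam's −x bottom edge, the right legs (their mirror images, tilting toward −x) meet its +x bottom edge — so the leg tops tuck under the beam, the beam's underside is 765 mm above the floor, and the feet are 909 mm apart outside-to-outside with the beam centred between them. The two leg pairs are set in 46 mm from either end of the beam.


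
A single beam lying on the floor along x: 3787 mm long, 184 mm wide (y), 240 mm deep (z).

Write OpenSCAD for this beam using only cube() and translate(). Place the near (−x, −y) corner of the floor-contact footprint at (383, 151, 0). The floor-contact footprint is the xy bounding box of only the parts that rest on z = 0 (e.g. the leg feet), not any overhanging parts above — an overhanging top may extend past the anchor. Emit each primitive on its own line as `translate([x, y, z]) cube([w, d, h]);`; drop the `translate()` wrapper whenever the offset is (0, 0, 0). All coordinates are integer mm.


translate([383, 151, 0]) cube([3787, 184, 240]);


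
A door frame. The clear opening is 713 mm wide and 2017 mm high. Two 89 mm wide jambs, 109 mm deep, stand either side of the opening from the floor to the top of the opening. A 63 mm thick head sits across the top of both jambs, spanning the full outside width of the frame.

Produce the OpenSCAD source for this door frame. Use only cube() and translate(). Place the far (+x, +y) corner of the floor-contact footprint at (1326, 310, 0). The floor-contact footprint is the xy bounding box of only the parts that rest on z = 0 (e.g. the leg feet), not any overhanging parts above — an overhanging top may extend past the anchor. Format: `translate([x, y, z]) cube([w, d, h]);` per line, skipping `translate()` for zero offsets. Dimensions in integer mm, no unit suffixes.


translate([435, 201, 0]) cube([89, 109, 2017]);
translate([1237, 201, 0]) cube([89, 109, 2017]);
translate([435, 201, 2017]) cube([891, 109, 63]);


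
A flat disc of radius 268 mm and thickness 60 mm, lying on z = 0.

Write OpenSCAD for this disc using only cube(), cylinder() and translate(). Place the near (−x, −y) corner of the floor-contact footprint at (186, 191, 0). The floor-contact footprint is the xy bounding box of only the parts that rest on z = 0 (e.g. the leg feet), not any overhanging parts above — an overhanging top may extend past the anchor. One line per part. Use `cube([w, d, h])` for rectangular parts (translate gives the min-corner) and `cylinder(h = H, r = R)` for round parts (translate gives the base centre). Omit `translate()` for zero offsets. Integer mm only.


translate([454, 459, 0]) cylinder(h = 60, r = 268);


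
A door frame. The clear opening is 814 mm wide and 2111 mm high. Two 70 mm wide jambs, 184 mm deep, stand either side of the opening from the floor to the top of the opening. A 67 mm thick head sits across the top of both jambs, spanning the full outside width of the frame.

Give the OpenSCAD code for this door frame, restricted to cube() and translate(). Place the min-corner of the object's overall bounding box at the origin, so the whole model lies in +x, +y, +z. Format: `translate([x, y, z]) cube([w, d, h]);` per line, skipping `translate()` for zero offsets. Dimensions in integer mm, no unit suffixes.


cube([70, 184, 2111]);
translate([884, 0, 0]) cube([70, 184, 2111]);
translate([0, 0, 2111]) cube([954, 184, 67]);


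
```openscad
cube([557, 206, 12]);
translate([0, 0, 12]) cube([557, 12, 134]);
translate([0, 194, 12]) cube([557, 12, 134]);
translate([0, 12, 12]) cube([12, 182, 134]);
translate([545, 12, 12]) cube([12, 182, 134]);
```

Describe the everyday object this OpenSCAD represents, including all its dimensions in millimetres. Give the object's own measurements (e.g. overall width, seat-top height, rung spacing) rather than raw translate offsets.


An open-topped rectangular box: outside dimensions 557×206×146 mm, with a uniform wall and base thickness of 12 mm. The base is a full 557×206 slab on the floor; four walls sit on top of the base. The front and back walls (the −y and +y sides) span the full width; the two side walls fit between them.


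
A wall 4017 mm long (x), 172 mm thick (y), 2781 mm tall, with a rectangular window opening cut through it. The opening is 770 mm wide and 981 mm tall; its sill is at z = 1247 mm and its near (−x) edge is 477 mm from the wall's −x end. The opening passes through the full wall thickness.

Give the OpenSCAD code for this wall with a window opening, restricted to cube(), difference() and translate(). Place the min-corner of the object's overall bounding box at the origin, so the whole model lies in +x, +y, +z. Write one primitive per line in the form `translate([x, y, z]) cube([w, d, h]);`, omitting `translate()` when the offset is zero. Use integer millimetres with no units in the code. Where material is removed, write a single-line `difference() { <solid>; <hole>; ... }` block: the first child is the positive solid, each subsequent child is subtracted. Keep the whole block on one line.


difference() { cube([4017, 172, 2781]); translate([477, 0, 1247]) cube([770, 172, 981]); }


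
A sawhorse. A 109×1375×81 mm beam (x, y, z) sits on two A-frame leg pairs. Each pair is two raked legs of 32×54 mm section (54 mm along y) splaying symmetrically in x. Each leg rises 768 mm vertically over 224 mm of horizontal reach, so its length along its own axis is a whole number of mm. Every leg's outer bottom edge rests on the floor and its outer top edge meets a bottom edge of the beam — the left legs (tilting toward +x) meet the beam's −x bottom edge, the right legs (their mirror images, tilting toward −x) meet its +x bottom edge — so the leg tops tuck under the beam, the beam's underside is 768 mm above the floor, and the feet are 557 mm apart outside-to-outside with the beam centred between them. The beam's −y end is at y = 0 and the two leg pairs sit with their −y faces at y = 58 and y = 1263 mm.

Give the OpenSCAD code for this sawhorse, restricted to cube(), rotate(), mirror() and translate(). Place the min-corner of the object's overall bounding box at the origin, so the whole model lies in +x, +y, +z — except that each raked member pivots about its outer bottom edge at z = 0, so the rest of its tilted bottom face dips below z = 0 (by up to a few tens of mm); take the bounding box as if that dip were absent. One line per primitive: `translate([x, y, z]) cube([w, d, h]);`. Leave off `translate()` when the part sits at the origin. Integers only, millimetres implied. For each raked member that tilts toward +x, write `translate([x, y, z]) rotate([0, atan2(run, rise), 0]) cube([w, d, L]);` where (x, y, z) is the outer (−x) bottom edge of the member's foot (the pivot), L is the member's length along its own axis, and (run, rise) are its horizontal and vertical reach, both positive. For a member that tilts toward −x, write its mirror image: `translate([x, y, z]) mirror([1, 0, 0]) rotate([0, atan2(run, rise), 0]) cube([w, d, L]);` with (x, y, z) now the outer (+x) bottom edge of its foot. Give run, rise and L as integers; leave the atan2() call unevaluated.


translate([224, 0, 768]) cube([109, 1375, 81]);
translate([0, 58, 0]) rotate([0, atan2(224, 768), 0]) cube([32, 54, 800]);
translate([557, 58, 0]) mirror([1, 0, 0]) rotate([0, atan2(224, 768), 0]) cube([32, 54, 800]);
translate([0, 1263, 0]) rotate([0, atan2(224, 768), 0]) cube([32, 54, 800]);
translate([557, 1263, 0]) mirror([1, 0, 0]) rotate([0, atan2(224, 768), 0]) cube([32, 54, 800]);


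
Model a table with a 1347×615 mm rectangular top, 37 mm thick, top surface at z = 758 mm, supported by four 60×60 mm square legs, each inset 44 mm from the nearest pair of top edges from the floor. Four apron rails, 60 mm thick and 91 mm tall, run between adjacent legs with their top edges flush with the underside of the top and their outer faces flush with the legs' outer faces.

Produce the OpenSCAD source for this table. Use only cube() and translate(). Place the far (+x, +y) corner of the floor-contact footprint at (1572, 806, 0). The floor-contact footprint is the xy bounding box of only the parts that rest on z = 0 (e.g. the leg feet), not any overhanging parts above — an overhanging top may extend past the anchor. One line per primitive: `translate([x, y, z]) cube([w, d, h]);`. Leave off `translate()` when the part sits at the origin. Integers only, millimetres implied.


// leg_h = 758 - 37 = 721
// apron z = 721 - 91 = 630
translate([269, 235, 721]) cube([1347, 615, 37]);
translate([313, 279, 0]) cube([60, 60, 721]);
translate([1512, 279, 0]) cube([60, 60, 721]);
translate([313, 746, 0]) cube([60, 60, 721]);
translate([1512, 746, 0]) cube([60, 60, 721]);
translate([373, 279, 630]) cube([1139, 60, 91]);
translate([373, 746, 630]) cube([1139, 60, 91]);
translate([313, 339, 630]) cube([60, 407, 91]);
translate([1512, 339, 630]) cube([60, 407, 91]);


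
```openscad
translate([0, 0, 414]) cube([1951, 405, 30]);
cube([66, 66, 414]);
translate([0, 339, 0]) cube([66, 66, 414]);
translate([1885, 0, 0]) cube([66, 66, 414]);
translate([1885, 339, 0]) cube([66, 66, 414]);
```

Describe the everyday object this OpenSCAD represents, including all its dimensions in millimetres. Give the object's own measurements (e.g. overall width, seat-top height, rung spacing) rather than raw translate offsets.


A long wooden bench with a 1951 mm (x) × 405 mm (y) seat, 30 mm thick, its top surface 444 mm above the floor. Four 66 mm square legs at the seat corners, flush with the edges, run from z = 0 to the seat underside.


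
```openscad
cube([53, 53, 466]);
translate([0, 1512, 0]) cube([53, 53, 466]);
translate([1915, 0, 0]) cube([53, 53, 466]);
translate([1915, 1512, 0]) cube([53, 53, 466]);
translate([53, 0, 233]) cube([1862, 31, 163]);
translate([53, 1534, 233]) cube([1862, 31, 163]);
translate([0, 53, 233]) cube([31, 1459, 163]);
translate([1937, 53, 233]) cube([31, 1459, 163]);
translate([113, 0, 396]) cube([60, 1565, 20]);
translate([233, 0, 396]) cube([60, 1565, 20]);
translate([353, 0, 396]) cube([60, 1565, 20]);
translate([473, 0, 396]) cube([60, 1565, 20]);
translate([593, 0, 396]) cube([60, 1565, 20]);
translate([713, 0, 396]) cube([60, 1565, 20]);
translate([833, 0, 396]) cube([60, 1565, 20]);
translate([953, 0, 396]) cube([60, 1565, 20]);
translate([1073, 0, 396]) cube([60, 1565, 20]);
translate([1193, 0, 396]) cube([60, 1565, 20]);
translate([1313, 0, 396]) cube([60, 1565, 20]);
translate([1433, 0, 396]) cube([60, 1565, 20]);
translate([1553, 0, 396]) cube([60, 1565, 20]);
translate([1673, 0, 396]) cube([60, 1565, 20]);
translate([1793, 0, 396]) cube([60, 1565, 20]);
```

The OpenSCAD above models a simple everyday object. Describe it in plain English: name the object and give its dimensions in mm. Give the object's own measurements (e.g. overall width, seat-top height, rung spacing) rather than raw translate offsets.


A bed frame 1968 mm long (x) by 1565 mm wide (y). Four 53×53 mm corner posts, 466 mm tall, at the corners of the footprint. Four rails of 31 mm thickness and 163 mm height run between adjacent posts with their undersides at z = 233 mm, their outer faces flush with the outside of the frame (the two x-running rails run between the posts' inner faces; the two y-running rails run between the posts' inner faces). 15 slats, each 60 mm wide (x) and 20 mm thick, lie across the top of the two x-running rails, running the full 1565 mm width of the frame in y; along x they sit between the end posts with a 60 mm gap after the −x posts and between neighbouring slats, leaving 62 mm before the +x posts.


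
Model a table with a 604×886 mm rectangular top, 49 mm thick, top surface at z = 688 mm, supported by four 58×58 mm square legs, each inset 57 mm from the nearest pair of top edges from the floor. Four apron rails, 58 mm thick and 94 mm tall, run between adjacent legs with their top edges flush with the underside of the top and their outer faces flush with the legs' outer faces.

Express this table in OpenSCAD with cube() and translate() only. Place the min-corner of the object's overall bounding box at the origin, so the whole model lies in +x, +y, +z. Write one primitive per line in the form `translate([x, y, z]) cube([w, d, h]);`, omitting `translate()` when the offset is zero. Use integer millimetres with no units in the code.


translate([0, 0, 639]) cube([604, 886, 49]);
translate([57, 57, 0]) cube([58, 58, 639]);
translate([489, 57, 0]) cube([58, 58, 639]);
translate([57, 771, 0]) cube([58, 58, 639]);
translate([489, 771, 0]) cube([58, 58, 639]);
translate([115, 57, 545]) cube([374, 58, 94]);
translate([115, 771, 545]) cube([374, 58, 94]);
translate([57, 115, 545]) cube([58, 656, 94]);
translate([489, 115, 545]) cube([58, 656, 94]);


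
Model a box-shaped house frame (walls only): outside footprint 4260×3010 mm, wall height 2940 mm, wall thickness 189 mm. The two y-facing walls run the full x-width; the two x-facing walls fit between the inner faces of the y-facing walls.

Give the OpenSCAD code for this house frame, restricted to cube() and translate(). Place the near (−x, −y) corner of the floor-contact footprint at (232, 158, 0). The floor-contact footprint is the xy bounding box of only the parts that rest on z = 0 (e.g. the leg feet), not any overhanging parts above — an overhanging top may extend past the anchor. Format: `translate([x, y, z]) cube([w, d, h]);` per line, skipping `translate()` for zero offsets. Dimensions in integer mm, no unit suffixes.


translate([232, 158, 0]) cube([4260, 189, 2940]);
translate([232, 2979, 0]) cube([4260, 189, 2940]);
translate([232, 347, 0]) cube([189, 2632, 2940]);
translate([4303, 347, 0]) cube([189, 2632, 2940]);


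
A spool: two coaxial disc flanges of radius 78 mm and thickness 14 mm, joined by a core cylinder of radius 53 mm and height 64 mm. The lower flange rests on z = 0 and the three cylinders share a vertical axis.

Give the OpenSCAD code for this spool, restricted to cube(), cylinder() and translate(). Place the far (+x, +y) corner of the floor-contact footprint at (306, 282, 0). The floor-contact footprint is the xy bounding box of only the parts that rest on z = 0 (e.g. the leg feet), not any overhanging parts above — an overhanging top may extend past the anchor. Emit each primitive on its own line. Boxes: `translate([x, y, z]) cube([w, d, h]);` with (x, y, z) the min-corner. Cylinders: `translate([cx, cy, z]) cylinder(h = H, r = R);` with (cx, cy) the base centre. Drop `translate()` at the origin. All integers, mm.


translate([228, 204, 0]) cylinder(h = 14, r = 78);
translate([228, 204, 14]) cylinder(h = 64, r = 53);
translate([228, 204, 78]) cylinder(h = 14, r = 78);


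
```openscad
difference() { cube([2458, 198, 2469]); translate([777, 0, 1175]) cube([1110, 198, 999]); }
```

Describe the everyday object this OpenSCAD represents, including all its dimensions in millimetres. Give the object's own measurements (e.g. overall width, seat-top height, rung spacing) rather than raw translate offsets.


A wall 2458 mm long (x), 198 mm thick (y), 2469 mm tall, with a rectangular window opening cut through it. The opening is 1110 mm wide and 999 mm tall; its sill is at z = 1175 mm and its near (−x) edge is 777 mm from the wall's −x end. The opening passes through the full wall thickness.


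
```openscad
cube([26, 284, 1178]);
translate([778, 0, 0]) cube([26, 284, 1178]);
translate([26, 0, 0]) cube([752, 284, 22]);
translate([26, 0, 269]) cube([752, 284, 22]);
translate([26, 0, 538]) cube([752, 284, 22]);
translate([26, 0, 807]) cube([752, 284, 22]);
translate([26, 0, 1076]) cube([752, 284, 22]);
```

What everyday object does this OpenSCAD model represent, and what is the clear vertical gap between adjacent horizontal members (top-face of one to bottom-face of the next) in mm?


A bookshelf. The clear shelf gap is 247 mm.

Two tall side panels with 5 horizontal boards between them — a bookshelf. The first two shelf undersides are at z = 0 and z = 269; with shelf thickness 22, the clear gap is 269 − 0 − 22 = 247 mm.


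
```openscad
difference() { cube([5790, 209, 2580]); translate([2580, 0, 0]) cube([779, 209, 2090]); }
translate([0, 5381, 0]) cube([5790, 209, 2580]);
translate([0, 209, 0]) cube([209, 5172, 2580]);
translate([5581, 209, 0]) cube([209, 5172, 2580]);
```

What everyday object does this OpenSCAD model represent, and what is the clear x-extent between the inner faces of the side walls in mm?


A single room. The interior width is 5372 mm.

Four walls enclosing a rectangle with a door in the front wall — a room. Outside width 5790 minus two 209 mm walls gives 5372 mm.


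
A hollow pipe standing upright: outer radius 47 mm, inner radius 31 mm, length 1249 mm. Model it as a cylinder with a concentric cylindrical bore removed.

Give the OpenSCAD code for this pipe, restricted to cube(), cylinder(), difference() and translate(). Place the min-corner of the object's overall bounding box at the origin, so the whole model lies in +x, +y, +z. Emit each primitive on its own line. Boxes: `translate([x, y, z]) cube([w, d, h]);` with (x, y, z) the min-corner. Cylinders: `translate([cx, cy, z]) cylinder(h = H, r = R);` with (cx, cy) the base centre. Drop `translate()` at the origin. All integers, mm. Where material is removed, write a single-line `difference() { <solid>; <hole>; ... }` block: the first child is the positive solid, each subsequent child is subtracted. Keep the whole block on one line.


difference() { translate([47, 47, 0]) cylinder(h = 1249, r = 47); translate([47, 47, 0]) cylinder(h = 1249, r = 31); }


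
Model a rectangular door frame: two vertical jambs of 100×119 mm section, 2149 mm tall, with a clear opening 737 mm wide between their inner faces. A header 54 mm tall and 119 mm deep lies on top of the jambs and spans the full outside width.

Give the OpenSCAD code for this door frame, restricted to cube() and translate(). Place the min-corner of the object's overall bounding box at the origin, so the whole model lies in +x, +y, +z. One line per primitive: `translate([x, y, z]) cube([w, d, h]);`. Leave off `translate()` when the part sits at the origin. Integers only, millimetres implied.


cube([100, 119, 2149]);
translate([837, 0, 0]) cube([100, 119, 2149]);
translate([0, 0, 2149]) cube([937, 119, 54]);


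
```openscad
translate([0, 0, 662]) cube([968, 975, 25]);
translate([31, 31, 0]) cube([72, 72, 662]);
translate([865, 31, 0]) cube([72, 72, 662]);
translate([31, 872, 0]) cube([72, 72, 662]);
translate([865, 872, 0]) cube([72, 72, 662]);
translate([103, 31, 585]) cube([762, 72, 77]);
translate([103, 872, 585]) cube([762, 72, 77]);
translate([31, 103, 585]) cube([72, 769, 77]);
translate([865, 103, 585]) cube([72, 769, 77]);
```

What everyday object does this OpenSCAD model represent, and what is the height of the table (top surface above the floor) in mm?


A table. The table height is 687 mm.

A 968×975×25 slab sits at z = 662 on four 72 mm square posts — a table. The top surface is at 662 + 25 = 687 mm.


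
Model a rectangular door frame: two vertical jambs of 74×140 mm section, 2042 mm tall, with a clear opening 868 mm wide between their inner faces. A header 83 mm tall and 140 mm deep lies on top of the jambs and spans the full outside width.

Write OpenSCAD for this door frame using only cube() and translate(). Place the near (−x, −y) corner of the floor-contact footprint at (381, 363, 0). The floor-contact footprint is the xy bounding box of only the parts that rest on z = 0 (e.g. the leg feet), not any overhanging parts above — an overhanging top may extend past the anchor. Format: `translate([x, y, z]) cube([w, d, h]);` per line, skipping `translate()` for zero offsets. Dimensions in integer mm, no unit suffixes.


translate([381, 363, 0]) cube([74, 140, 2042]);
translate([1323, 363, 0]) cube([74, 140, 2042]);
translate([381, 363, 2042]) cube([1016, 140, 83]);


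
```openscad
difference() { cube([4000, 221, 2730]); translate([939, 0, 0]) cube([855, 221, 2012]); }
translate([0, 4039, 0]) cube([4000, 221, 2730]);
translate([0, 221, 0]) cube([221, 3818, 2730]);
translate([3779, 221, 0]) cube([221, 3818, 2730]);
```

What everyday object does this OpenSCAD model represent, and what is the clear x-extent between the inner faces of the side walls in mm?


A single room. The interior width is 3558 mm.

Four walls enclosing a rectangle with a door in the front wall — a room. Outside width 4000 minus two 221 mm walls gives 3558 mm.


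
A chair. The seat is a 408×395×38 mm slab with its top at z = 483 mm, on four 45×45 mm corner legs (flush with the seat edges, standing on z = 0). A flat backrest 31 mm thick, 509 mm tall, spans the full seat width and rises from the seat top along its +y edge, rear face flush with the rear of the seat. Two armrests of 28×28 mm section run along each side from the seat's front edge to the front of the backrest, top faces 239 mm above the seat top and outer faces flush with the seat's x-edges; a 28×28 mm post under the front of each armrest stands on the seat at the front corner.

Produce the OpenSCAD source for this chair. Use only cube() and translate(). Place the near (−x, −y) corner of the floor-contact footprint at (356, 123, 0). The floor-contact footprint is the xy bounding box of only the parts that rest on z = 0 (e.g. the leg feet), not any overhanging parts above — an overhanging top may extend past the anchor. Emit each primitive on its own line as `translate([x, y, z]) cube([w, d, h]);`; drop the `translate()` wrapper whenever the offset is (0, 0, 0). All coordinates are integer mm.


translate([356, 123, 445]) cube([408, 395, 38]);
translate([356, 123, 0]) cube([45, 45, 445]);
translate([719, 123, 0]) cube([45, 45, 445]);
translate([356, 473, 0]) cube([45, 45, 445]);
translate([719, 473, 0]) cube([45, 45, 445]);
translate([356, 487, 483]) cube([408, 31, 509]);
translate([356, 123, 694]) cube([28, 364, 28]);
translate([736, 123, 694]) cube([28, 364, 28]);
translate([356, 123, 483]) cube([28, 28, 211]);
translate([736, 123, 483]) cube([28, 28, 211]);


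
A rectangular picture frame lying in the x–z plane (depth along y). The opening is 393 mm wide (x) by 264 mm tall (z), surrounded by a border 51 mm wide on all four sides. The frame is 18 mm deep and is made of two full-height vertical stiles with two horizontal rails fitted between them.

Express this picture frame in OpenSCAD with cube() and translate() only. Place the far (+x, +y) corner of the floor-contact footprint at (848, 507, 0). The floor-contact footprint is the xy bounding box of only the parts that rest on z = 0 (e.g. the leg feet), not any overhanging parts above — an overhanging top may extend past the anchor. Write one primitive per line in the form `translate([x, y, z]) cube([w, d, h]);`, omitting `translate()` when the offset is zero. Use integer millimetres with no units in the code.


translate([353, 489, 0]) cube([51, 18, 366]);
translate([797, 489, 0]) cube([51, 18, 366]);
translate([404, 489, 0]) cube([393, 18, 51]);
translate([404, 489, 315]) cube([393, 18, 51]);


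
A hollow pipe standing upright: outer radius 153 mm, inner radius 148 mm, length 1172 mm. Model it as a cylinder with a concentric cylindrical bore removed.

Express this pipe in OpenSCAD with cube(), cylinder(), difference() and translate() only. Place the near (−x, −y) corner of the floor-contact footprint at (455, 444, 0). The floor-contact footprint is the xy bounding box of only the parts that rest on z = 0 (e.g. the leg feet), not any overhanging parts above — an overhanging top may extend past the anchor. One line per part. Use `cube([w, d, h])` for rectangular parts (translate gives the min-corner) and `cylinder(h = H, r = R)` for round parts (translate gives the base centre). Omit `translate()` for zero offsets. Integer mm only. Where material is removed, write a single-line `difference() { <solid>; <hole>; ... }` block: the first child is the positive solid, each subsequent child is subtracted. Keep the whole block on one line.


difference() { translate([608, 597, 0]) cylinder(h = 1172, r = 153); translate([608, 597, 0]) cylinder(h = 1172, r = 148); }


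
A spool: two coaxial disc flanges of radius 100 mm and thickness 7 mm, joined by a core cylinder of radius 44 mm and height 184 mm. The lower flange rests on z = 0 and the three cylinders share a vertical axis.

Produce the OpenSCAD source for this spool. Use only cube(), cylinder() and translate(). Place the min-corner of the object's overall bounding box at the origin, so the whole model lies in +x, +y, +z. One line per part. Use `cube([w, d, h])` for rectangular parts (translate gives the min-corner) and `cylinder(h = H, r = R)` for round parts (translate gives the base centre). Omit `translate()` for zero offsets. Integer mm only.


translate([100, 100, 0]) cylinder(h = 7, r = 100);
translate([100, 100, 7]) cylinder(h = 184, r = 44);
translate([100, 100, 191]) cylinder(h = 7, r = 100);


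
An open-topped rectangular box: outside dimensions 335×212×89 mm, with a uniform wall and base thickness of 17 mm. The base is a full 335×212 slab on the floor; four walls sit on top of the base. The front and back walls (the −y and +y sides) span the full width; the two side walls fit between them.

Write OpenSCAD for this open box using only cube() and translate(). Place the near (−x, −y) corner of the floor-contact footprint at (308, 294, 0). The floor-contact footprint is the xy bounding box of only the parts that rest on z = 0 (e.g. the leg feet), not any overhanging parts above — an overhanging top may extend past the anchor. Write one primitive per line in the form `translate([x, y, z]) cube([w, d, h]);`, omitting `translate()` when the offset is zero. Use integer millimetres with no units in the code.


translate([308, 294, 0]) cube([335, 212, 17]);
translate([308, 294, 17]) cube([335, 17, 72]);
translate([308, 489, 17]) cube([335, 17, 72]);
translate([308, 311, 17]) cube([17, 178, 72]);
translate([626, 311, 17]) cube([17, 178, 72]);


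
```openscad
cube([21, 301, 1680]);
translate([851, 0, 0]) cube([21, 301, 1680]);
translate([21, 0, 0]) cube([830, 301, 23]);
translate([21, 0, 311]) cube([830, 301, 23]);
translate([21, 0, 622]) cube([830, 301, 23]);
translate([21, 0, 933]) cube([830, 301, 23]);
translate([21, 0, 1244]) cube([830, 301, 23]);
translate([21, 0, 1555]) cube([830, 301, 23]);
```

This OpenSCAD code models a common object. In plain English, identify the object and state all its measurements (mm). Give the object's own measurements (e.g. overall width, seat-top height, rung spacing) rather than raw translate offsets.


An open bookshelf. Two side panels, each 21 mm thick, 301 mm deep and 1680 mm tall, stand 872 mm apart (outside-to-outside). Between them sit 6 shelves, each 23 mm thick and 301 mm deep, spanning the full gap between the sides. The bottom shelf rests on the floor (its underside at z = 0) and the clear gap between one shelf's top and the next shelf's underside is 288 mm.


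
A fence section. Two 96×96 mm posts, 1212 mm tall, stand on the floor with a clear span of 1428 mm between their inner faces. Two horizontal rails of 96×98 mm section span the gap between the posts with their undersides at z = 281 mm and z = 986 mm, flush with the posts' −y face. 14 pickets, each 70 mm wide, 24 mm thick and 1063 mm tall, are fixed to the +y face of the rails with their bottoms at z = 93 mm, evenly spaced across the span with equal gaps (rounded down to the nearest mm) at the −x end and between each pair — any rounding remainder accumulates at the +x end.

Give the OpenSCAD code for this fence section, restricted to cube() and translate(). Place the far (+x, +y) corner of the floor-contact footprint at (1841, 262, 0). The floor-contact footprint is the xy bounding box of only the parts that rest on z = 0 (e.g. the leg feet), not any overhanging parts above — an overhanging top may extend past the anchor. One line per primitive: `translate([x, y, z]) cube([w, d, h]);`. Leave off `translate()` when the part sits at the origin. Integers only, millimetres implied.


translate([221, 166, 0]) cube([96, 96, 1212]);
translate([1745, 166, 0]) cube([96, 96, 1212]);
translate([317, 166, 281]) cube([1428, 96, 98]);
translate([317, 166, 986]) cube([1428, 96, 98]);
translate([346, 262, 93]) cube([70, 24, 1063]);
translate([445, 262, 93]) cube([70, 24, 1063]);
translate([544, 262, 93]) cube([70, 24, 1063]);
translate([643, 262, 93]) cube([70, 24, 1063]);
translate([742, 262, 93]) cube([70, 24, 1063]);
translate([841, 262, 93]) cube([70, 24, 1063]);
translate([940, 262, 93]) cube([70, 24, 1063]);
translate([1039, 262, 93]) cube([70, 24, 1063]);
translate([1138, 262, 93]) cube([70, 24, 1063]);
translate([1237, 262, 93]) cube([70, 24, 1063]);
translate([1336, 262, 93]) cube([70, 24, 1063]);
translate([1435, 262, 93]) cube([70, 24, 1063]);
translate([1534, 262, 93]) cube([70, 24, 1063]);
translate([1633, 262, 93]) cube([70, 24, 1063]);


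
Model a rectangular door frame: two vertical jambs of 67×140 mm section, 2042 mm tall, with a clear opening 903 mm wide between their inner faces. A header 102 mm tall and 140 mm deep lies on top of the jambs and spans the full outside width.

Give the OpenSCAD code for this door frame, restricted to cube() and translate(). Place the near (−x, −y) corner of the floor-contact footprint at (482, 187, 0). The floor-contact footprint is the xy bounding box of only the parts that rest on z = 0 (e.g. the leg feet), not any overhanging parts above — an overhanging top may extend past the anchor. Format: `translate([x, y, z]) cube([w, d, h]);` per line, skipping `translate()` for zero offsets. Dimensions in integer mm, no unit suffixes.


translate([482, 187, 0]) cube([67, 140, 2042]);
translate([1452, 187, 0]) cube([67, 140, 2042]);
translate([482, 187, 2042]) cube([1037, 140, 102]);


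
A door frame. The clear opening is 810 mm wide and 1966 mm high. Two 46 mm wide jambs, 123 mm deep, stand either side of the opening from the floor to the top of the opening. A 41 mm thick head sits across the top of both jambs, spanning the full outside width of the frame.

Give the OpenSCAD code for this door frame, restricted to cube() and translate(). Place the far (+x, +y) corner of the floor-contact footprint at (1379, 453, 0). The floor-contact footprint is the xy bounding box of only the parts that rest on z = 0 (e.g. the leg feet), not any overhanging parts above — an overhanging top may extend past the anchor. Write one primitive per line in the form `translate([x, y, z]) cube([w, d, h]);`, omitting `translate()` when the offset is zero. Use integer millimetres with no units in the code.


translate([477, 330, 0]) cube([46, 123, 1966]);
translate([1333, 330, 0]) cube([46, 123, 1966]);
translate([477, 330, 1966]) cube([902, 123, 41]);


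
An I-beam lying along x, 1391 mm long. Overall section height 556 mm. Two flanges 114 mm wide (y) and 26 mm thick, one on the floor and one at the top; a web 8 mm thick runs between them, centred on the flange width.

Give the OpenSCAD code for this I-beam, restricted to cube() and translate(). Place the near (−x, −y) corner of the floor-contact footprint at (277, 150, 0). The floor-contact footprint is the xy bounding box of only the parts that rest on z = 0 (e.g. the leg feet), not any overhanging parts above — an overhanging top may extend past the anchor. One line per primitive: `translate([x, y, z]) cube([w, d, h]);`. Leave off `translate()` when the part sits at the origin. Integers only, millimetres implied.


translate([277, 150, 0]) cube([1391, 114, 26]);
translate([277, 203, 26]) cube([1391, 8, 504]);
translate([277, 150, 530]) cube([1391, 114, 26]);


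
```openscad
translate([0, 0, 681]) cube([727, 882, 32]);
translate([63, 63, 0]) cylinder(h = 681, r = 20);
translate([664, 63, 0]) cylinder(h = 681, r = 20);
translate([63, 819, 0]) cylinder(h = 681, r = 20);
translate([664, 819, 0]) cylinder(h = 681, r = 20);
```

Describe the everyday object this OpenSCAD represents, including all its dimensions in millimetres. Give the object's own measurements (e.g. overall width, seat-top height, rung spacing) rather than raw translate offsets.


A rectangular dining table. The top is 727×882×32 mm with its upper surface at z = 713 mm. It stands on four round legs of 40 mm diameter, each leg's bounding box inset 43 mm from the nearest pair of top edges, running from the floor to the underside of the top.


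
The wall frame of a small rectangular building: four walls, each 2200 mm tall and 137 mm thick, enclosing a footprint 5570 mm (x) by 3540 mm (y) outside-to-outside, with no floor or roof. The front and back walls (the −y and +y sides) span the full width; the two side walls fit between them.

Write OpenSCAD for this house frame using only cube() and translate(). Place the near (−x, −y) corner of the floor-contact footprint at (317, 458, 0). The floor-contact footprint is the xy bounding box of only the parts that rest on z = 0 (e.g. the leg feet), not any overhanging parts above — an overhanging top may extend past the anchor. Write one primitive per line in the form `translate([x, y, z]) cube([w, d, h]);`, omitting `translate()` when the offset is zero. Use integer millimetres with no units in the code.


translate([317, 458, 0]) cube([5570, 137, 2200]);
translate([317, 3861, 0]) cube([5570, 137, 2200]);
translate([317, 595, 0]) cube([137, 3266, 2200]);
translate([5750, 595, 0]) cube([137, 3266, 2200]);


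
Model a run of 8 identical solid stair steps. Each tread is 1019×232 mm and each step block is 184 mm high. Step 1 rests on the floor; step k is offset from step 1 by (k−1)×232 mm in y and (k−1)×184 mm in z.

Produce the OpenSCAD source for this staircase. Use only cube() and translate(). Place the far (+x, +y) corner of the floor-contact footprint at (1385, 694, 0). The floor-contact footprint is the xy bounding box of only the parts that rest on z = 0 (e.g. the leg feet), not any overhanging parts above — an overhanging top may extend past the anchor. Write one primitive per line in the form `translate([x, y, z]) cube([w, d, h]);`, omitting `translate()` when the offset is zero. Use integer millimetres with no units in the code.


translate([366, 462, 0]) cube([1019, 232, 184]);
translate([366, 694, 184]) cube([1019, 232, 184]);
translate([366, 926, 368]) cube([1019, 232, 184]);
translate([366, 1158, 552]) cube([1019, 232, 184]);
translate([366, 1390, 736]) cube([1019, 232, 184]);
translate([366, 1622, 920]) cube([1019, 232, 184]);
translate([366, 1854, 1104]) cube([1019, 232, 184]);
translate([366, 2086, 1288]) cube([1019, 232, 184]);


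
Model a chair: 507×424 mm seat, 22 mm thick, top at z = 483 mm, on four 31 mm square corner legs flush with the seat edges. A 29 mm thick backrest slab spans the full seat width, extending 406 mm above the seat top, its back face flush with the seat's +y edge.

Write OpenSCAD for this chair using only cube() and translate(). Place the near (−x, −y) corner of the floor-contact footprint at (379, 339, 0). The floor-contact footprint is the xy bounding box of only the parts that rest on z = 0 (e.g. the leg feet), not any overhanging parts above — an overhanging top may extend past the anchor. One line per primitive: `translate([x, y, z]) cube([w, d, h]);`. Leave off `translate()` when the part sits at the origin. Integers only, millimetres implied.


// leg_h = 483 - 22 = 461
translate([379, 339, 461]) cube([507, 424, 22]);
translate([379, 339, 0]) cube([31, 31, 461]);
translate([855, 339, 0]) cube([31, 31, 461]);
translate([379, 732, 0]) cube([31, 31, 461]);
translate([855, 732, 0]) cube([31, 31, 461]);
translate([379, 734, 483]) cube([507, 29, 406]);
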